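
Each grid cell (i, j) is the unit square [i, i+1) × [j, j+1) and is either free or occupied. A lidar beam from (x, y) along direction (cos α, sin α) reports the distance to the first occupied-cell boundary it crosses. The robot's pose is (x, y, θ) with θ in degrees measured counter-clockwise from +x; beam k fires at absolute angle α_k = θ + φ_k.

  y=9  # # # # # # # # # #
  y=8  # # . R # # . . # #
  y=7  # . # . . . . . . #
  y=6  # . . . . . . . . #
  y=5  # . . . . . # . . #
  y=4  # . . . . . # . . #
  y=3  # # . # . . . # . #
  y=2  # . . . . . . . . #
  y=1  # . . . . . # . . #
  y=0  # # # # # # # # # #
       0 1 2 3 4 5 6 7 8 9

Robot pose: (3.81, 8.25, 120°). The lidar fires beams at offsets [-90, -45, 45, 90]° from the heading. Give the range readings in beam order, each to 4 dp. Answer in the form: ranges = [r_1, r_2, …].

ranges = [0.2194, 0.7341, 1.8738, 0.9353]

beam 1: φ=-90°, α=30°
  dir = (cos 30°, sin 30°) = (0.8660, 0.5000); from cell (3,8)
  next x-line at t=0.2194, next y-line at t=1.5000; Δt_x=1.1547, Δt_y=2.0000
    x: enter (4,8) at t=0.2194 ← occupied
  → r_1 = 0.2194
beam 2: φ=-45°, α=75°
  dir = (cos 75°, sin 75°) = (0.2588, 0.9659); from cell (3,8)
  next x-line at t=0.7341, next y-line at t=0.7765; Δt_x=3.8637, Δt_y=1.0353
    x: enter (4,8) at t=0.7341 ← occupied
  → r_2 = 0.7341
beam 3: φ=45°, α=165°
  dir = (cos 165°, sin 165°) = (-0.9659, 0.2588); from cell (3,8)
  next x-line at t=0.8386, next y-line at t=2.8978; Δt_x=1.0353, Δt_y=3.8637
    x: enter (2,8) at t=0.8386
    x: enter (1,8) at t=1.8738 ← occupied
  → r_3 = 1.8738
beam 4: φ=90°, α=210°
  dir = (cos 210°, sin 210°) = (-0.8660, -0.5000); from cell (3,8)
  next x-line at t=0.9353, next y-line at t=0.5000; Δt_x=1.1547, Δt_y=2.0000
    y: enter (3,7) at t=0.5000
    x: enter (2,7) at t=0.9353 ← occupied
  → r_4 = 0.9353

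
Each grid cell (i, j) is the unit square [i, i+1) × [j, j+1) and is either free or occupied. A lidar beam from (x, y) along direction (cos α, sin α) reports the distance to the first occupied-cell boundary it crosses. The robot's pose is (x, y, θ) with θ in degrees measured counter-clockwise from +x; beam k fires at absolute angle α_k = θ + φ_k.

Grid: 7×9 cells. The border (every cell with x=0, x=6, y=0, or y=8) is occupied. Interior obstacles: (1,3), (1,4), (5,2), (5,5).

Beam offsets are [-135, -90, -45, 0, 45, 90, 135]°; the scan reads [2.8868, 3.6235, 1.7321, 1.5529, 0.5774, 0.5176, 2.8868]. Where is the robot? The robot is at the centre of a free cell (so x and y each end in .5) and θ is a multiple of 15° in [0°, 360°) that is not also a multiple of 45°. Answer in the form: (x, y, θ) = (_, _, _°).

(x, y, θ) = (4.5, 2.5, 285°)

Candidates: 31 free-cell centres × 16 headings = 496 poses. Raycast each; keep the one whose scan matches to 4 dp.
  (2.5, 6.5, 15°): beam 1 = 1.7321 ≠ 2.8868 ✗
  (5.5, 3.5, 195°): beam 1 = 1.0000 ≠ 2.8868 ✗
  (5.5, 4.5, 345°): beam 1 = 5.1962 ≠ 2.8868 ✗
  …
  (4.5, 2.5, 285°): r_1=2.8868, r_2=3.6235, r_3=1.7321, r_4=1.5529, r_5=0.5774, r_6=0.5176, r_7=2.8868 — all match ✓
Only this pose fits every beam.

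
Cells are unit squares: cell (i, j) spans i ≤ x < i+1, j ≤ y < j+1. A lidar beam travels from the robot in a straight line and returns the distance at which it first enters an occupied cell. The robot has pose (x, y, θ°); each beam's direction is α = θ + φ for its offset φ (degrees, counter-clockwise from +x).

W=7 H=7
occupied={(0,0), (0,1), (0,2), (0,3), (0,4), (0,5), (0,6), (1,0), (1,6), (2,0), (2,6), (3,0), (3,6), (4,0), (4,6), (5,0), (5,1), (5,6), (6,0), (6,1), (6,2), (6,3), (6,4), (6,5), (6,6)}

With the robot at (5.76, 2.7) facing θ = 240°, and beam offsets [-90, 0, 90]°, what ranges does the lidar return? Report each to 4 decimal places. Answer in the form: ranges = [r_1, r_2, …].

ranges = [5.4964, 0.8083, 0.2771]

beam 1: φ=-90°, α=150°
  direction (-0.8660, 0.5000); cell (5,2); t to first gridline: x 0.8776, y 0.6000 (then +1.1547 / +2.0000)
    (5,3) via y @ 0.6000
    (4,3) via x @ 0.8776
    (3,3) via x @ 2.0323
    (3,4) via y @ 2.6000
    (2,4) via x @ 3.1870
    (1,4) via x @ 4.3417
    (1,5) via y @ 4.6000
    (0,5) via x @ 5.4964  # hit
  → r_1 = 5.4964
beam 2: φ=0°, α=240°
  direction (-0.5000, -0.8660); cell (5,2); t to first gridline: x 1.5200, y 0.8083 (then +2.0000 / +1.1547)
    (5,1) via y @ 0.8083  # hit
  → r_2 = 0.8083
beam 3: φ=90°, α=330°
  direction (0.8660, -0.5000); cell (5,2); t to first gridline: x 0.2771, y 1.4000 (then +1.1547 / +2.0000)
    (6,2) via x @ 0.2771  # hit
  → r_3 = 0.2771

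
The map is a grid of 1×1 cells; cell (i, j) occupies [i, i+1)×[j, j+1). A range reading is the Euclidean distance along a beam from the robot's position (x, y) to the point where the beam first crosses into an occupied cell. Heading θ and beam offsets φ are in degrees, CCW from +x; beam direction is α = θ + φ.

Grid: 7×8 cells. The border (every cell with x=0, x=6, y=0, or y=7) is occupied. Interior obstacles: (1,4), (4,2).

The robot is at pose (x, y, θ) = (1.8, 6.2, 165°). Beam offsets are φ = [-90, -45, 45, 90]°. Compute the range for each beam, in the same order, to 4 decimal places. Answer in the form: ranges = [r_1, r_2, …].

beam 1: φ=-90°, α=75°
  dir = (cos 75°, sin 75°) = (0.2588, 0.9659); from cell (1,6)
  next x-line at t=0.7727, next y-line at t=0.8282; Δt_x=3.8637, Δt_y=1.0353
    x: enter (2,6) at t=0.7727
    y: enter (2,7) at t=0.8282 ← occupied
  → r_1 = 0.8282
beam 2: φ=-45°, α=120°
  dir = (cos 120°, sin 120°) = (-0.5000, 0.8660); from cell (1,6)
  next x-line at t=1.6000, next y-line at t=0.9238; Δt_x=2.0000, Δt_y=1.1547
    y: enter (1,7) at t=0.9238 ← occupied
  → r_2 = 0.9238
beam 3: φ=45°, α=210°
  dir = (cos 210°, sin 210°) = (-0.8660, -0.5000); from cell (1,6)
  next x-line at t=0.9238, next y-line at t=0.4000; Δt_x=1.1547, Δt_y=2.0000
    y: enter (1,5) at t=0.4000
    x: enter (0,5) at t=0.9238 ← occupied
  → r_3 = 0.9238
beam 4: φ=90°, α=255°
  dir = (cos 255°, sin 255°) = (-0.2588, -0.9659); from cell (1,6)
  next x-line at t=3.0910, next y-line at t=0.2071; Δt_x=3.8637, Δt_y=1.0353
    y: enter (1,5) at t=0.2071
    y: enter (1,4) at t=1.2423 ← occupied
  → r_4 = 1.2423

ranges = [0.8282, 0.9238, 0.9238, 1.2423]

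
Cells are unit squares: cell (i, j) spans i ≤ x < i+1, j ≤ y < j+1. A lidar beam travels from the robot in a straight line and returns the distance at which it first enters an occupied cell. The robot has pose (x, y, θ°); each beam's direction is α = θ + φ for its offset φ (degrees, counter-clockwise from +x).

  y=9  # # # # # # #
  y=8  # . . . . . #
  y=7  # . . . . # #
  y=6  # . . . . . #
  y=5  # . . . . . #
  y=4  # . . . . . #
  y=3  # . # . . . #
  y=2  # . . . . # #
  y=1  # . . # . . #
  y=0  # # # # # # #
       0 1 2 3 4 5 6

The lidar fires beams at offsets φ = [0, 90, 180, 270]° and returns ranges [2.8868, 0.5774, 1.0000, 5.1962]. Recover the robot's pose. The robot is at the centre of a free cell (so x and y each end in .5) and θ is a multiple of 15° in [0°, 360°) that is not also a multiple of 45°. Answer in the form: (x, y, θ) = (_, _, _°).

(x, y, θ) = (1.5, 6.5, 60°)

Enumerate (i+0.5, j+0.5, θ) over the 36 free cells and 16 admissible headings. For each, cast all 4 beams and compare to the given ranges.
  (1.5, 8.5, 300°): beam 1 = 7.0000 ≠ 2.8868 ✗
  (1.5, 1.5, 75°): beam 1 = 1.9319 ≠ 2.8868 ✗
  (2.5, 8.5, 210°): beam 1 = 1.7321 ≠ 2.8868 ✗
  (1.5, 6.5, 75°): beam 1 = 2.5882 ≠ 2.8868 ✗
  …
  (1.5, 6.5, 60°): r_1=2.8868, r_2=0.5774, r_3=1.0000, r_4=5.1962 — all match ✓
Only this pose fits every beam.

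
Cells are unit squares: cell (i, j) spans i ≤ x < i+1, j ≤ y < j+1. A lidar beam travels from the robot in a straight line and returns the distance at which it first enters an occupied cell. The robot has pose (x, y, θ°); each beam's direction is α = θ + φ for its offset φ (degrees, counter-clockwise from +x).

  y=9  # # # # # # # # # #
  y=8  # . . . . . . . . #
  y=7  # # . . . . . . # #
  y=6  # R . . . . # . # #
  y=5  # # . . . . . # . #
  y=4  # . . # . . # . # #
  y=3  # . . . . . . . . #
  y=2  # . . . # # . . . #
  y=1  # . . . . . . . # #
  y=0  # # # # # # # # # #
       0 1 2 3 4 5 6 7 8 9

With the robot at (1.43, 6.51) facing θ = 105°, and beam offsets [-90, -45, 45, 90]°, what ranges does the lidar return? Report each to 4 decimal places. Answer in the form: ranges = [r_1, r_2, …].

beam 1: φ=-90°, α=15°
  dir = (cos 15°, sin 15°) = (0.9659, 0.2588); from cell (1,6)
  next x-line at t=0.5901, next y-line at t=1.8932; Δt_x=1.0353, Δt_y=3.8637
    x: enter (2,6) at t=0.5901
    x: enter (3,6) at t=1.6254
    y: enter (3,7) at t=1.8932
    x: enter (4,7) at t=2.6607
    x: enter (5,7) at t=3.6959
    x: enter (6,7) at t=4.7312
    y: enter (6,8) at t=5.7569
    x: enter (7,8) at t=5.7665
    x: enter (8,8) at t=6.8018
    x: enter (9,8) at t=7.8370 ← occupied
  → r_1 = 7.8370
beam 2: φ=-45°, α=60°
  dir = (cos 60°, sin 60°) = (0.5000, 0.8660); from cell (1,6)
  next x-line at t=1.1400, next y-line at t=0.5658; Δt_x=2.0000, Δt_y=1.1547
    y: enter (1,7) at t=0.5658 ← occupied
  → r_2 = 0.5658
beam 3: φ=45°, α=150°
  dir = (cos 150°, sin 150°) = (-0.8660, 0.5000); from cell (1,6)
  next x-line at t=0.4965, next y-line at t=0.9800; Δt_x=1.1547, Δt_y=2.0000
    x: enter (0,6) at t=0.4965 ← occupied
  → r_3 = 0.4965
beam 4: φ=90°, α=195°
  dir = (cos 195°, sin 195°) = (-0.9659, -0.2588); from cell (1,6)
  next x-line at t=0.4452, next y-line at t=1.9705; Δt_x=1.0353, Δt_y=3.8637
    x: enter (0,6) at t=0.4452 ← occupied
  → r_4 = 0.4452

ranges = [7.8370, 0.5658, 0.4965, 0.4452]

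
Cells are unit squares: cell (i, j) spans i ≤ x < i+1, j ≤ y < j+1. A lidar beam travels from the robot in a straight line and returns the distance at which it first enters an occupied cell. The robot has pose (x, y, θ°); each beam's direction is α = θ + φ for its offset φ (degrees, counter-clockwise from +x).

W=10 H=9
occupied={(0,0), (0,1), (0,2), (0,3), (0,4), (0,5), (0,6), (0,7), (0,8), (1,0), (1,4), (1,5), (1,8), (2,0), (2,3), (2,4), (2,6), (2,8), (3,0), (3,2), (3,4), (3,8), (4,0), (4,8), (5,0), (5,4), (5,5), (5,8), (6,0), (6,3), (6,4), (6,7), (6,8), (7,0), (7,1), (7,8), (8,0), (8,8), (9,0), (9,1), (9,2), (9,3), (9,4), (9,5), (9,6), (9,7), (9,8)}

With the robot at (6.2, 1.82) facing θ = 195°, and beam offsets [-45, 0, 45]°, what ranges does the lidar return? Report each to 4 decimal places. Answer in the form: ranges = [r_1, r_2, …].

ranges = [3.6950, 3.1682, 0.9469]

beam 1: φ=-45°, α=150°
  cosα=-0.8660 sinα=0.5000 | (6,1) | tMaxX 0.2309 tMaxY 0.3600 | tΔX 1.1547 tΔY 2.0000
    t=0.2309 [x] (5,1)
    t=0.3600 [y] (5,2)
    t=1.3856 [x] (4,2)
    t=2.3600 [y] (4,3)
    t=2.5403 [x] (3,3)
    t=3.6950 [x] (2,3) — stop
  → r_1 = 3.6950
beam 2: φ=0°, α=195°
  cosα=-0.9659 sinα=-0.2588 | (6,1) | tMaxX 0.2071 tMaxY 3.1682 | tΔX 1.0353 tΔY 3.8637
    t=0.2071 [x] (5,1)
    t=1.2423 [x] (4,1)
    t=2.2776 [x] (3,1)
    t=3.1682 [y] (3,0) — stop
  → r_2 = 3.1682
beam 3: φ=45°, α=240°
  cosα=-0.5000 sinα=-0.8660 | (6,1) | tMaxX 0.4000 tMaxY 0.9469 | tΔX 2.0000 tΔY 1.1547
    t=0.4000 [x] (5,1)
    t=0.9469 [y] (5,0) — stop
  → r_3 = 0.9469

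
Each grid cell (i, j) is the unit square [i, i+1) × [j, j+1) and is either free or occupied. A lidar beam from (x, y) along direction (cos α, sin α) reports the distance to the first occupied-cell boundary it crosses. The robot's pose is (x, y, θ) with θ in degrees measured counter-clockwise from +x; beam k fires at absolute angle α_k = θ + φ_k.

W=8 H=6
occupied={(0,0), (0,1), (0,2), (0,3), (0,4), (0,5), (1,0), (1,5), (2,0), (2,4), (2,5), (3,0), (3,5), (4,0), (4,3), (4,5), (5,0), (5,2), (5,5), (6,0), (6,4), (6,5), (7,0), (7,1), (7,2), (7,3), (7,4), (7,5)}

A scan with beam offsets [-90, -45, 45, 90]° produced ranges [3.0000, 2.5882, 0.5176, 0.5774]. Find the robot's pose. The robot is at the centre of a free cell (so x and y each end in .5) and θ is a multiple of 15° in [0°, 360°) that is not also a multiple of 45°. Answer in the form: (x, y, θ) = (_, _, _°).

The pose lattice has 20·16 = 320 candidates. Test each by forward raycasting.
  (5.5, 4.5, 15°): beam 1 = 1.5529 ≠ 3.0000 ✗
  (5.5, 4.5, 75°): beam 1 = 0.5176 ≠ 3.0000 ✗
  (2.5, 3.5, 300°): beam 1 = 1.7321 ≠ 3.0000 ✗
  …
  (1.5, 1.5, 120°): r_1=3.0000, r_2=2.5882, r_3=0.5176, r_4=0.5774 — all match ✓
No second candidate reproduces the full scan.

(x, y, θ) = (1.5, 1.5, 120°)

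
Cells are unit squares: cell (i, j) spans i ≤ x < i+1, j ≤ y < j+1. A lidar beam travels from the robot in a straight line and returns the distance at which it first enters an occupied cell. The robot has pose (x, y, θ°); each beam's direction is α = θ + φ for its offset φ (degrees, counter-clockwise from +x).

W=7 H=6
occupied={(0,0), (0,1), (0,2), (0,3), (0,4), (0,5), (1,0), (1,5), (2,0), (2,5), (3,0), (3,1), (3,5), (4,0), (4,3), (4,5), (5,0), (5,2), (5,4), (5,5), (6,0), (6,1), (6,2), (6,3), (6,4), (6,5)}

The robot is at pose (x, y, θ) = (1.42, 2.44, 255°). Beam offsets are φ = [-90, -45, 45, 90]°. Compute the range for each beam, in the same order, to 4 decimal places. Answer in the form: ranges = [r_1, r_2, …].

beam 1: φ=-90°, α=165°
  cosα=-0.9659 sinα=0.2588 | (1,2) | tMaxX 0.4348 tMaxY 2.1637 | tΔX 1.0353 tΔY 3.8637
    t=0.4348 [x] (0,2) — stop
  → r_1 = 0.4348
beam 2: φ=-45°, α=210°
  cosα=-0.8660 sinα=-0.5000 | (1,2) | tMaxX 0.4850 tMaxY 0.8800 | tΔX 1.1547 tΔY 2.0000
    t=0.4850 [x] (0,2) — stop
  → r_2 = 0.4850
beam 3: φ=45°, α=300°
  cosα=0.5000 sinα=-0.8660 | (1,2) | tMaxX 1.1600 tMaxY 0.5081 | tΔX 2.0000 tΔY 1.1547
    t=0.5081 [y] (1,1)
    t=1.1600 [x] (2,1)
    t=1.6628 [y] (2,0) — stop
  → r_3 = 1.6628
beam 4: φ=90°, α=345°
  cosα=0.9659 sinα=-0.2588 | (1,2) | tMaxX 0.6005 tMaxY 1.7000 | tΔX 1.0353 tΔY 3.8637
    t=0.6005 [x] (2,2)
    t=1.6357 [x] (3,2)
    t=1.7000 [y] (3,1) — stop
  → r_4 = 1.7000

ranges = [0.4348, 0.4850, 1.6628, 1.7000]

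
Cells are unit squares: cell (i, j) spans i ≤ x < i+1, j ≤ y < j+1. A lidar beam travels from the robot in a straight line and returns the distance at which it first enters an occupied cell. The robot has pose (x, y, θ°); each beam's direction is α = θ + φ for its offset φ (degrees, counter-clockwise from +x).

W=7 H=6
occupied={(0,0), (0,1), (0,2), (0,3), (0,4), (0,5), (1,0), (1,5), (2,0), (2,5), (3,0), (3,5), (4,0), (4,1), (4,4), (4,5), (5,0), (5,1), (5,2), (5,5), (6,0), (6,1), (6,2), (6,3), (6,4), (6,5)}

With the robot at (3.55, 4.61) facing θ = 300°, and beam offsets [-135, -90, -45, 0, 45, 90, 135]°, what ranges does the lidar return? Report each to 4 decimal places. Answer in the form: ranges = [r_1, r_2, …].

beam 1: φ=-135°, α=165°
  cosα=-0.9659 sinα=0.2588 | (3,4) | tMaxX 0.5694 tMaxY 1.5068 | tΔX 1.0353 tΔY 3.8637
    t=0.5694 [x] (2,4)
    t=1.5068 [y] (2,5) — stop
  → r_1 = 1.5068
beam 2: φ=-90°, α=210°
  cosα=-0.8660 sinα=-0.5000 | (3,4) | tMaxX 0.6351 tMaxY 1.2200 | tΔX 1.1547 tΔY 2.0000
    t=0.6351 [x] (2,4)
    t=1.2200 [y] (2,3)
    t=1.7898 [x] (1,3)
    t=2.9445 [x] (0,3) — stop
  → r_2 = 2.9445
beam 3: φ=-45°, α=255°
  cosα=-0.2588 sinα=-0.9659 | (3,4) | tMaxX 2.1250 tMaxY 0.6315 | tΔX 3.8637 tΔY 1.0353
    t=0.6315 [y] (3,3)
    t=1.6668 [y] (3,2)
    t=2.1250 [x] (2,2)
    t=2.7021 [y] (2,1)
    t=3.7373 [y] (2,0) — stop
  → r_3 = 3.7373
beam 4: φ=0°, α=300°
  cosα=0.5000 sinα=-0.8660 | (3,4) | tMaxX 0.9000 tMaxY 0.7044 | tΔX 2.0000 tΔY 1.1547
    t=0.7044 [y] (3,3)
    t=0.9000 [x] (4,3)
    t=1.8591 [y] (4,2)
    t=2.9000 [x] (5,2) — stop
  → r_4 = 2.9000
beam 5: φ=45°, α=345°
  cosα=0.9659 sinα=-0.2588 | (3,4) | tMaxX 0.4659 tMaxY 2.3569 | tΔX 1.0353 tΔY 3.8637
    t=0.4659 [x] (4,4) — stop
  → r_5 = 0.4659
beam 6: φ=90°, α=30°
  cosα=0.8660 sinα=0.5000 | (3,4) | tMaxX 0.5196 tMaxY 0.7800 | tΔX 1.1547 tΔY 2.0000
    t=0.5196 [x] (4,4) — stop
  → r_6 = 0.5196
beam 7: φ=135°, α=75°
  cosα=0.2588 sinα=0.9659 | (3,4) | tMaxX 1.7387 tMaxY 0.4038 | tΔX 3.8637 tΔY 1.0353
    t=0.4038 [y] (3,5) — stop
  → r_7 = 0.4038

ranges = [1.5068, 2.9445, 3.7373, 2.9000, 0.4659, 0.5196, 0.4038]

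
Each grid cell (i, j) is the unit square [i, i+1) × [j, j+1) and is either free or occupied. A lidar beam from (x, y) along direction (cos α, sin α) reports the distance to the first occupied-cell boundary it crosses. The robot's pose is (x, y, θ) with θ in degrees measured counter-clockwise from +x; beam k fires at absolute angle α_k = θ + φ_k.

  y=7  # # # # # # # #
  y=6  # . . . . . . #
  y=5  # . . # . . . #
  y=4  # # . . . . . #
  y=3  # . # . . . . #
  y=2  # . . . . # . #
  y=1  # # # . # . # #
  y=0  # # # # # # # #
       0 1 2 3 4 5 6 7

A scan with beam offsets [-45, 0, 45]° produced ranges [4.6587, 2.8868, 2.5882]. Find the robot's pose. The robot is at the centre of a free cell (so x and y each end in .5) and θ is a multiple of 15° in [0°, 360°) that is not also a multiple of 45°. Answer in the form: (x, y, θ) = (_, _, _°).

The pose lattice has 28·16 = 448 candidates. Test each by forward raycasting.
  (3.5, 6.5, 150°): beam 1 = 0.5176 ≠ 4.6587 ✗
  (1.5, 6.5, 75°): beam 1 = 1.0000 ≠ 4.6587 ✗
  (2.5, 4.5, 165°): beam 1 = 2.8868 ≠ 4.6587 ✗
  …
  (4.5, 5.5, 300°): r_1=4.6587, r_2=2.8868, r_3=2.5882 — all match ✓
No second candidate reproduces the full scan.

(x, y, θ) = (4.5, 5.5, 300°)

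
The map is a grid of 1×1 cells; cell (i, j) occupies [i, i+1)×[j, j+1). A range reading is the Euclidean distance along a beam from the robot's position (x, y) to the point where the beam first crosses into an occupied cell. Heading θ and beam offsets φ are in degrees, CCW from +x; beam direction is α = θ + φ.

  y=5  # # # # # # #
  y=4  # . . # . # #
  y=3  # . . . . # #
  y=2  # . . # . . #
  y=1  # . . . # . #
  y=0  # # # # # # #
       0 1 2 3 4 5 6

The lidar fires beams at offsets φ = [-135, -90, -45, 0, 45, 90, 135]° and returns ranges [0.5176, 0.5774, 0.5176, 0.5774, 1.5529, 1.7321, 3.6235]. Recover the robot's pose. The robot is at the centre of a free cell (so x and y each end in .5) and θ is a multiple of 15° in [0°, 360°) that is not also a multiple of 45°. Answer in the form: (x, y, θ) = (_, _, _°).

Candidates: 15 free-cell centres × 16 headings = 240 poses. Raycast each; keep the one whose scan matches to 4 dp.
  (4.5, 2.5, 330°): beam 4 = 1.7321 ≠ 0.5774 ✗
  (2.5, 1.5, 330°): beam 1 = 1.5529 ≠ 0.5176 ✗
  (2.5, 4.5, 30°): beam 1 = 3.6235 ≠ 0.5176 ✗
  (4.5, 4.5, 150°): beam 5 = 0.5176 ≠ 1.5529 ✗
  …
  (2.5, 4.5, 120°): r_1=0.5176, r_2=0.5774, r_3=0.5176, r_4=0.5774, r_5=1.5529, r_6=1.7321, r_7=3.6235 — all match ✓
Only this pose fits every beam.

(x, y, θ) = (2.5, 4.5, 120°)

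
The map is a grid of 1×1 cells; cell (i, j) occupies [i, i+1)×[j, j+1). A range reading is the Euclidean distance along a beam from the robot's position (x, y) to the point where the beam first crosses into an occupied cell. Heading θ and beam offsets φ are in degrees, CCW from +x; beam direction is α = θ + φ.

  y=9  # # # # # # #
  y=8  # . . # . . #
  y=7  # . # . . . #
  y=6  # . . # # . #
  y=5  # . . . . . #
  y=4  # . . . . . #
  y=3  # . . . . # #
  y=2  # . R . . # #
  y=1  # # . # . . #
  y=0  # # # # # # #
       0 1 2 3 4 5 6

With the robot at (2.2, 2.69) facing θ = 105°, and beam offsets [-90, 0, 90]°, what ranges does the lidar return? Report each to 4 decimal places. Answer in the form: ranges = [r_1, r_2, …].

ranges = [2.8988, 4.6364, 1.2423]

beam 1: φ=-90°, α=15°
  direction (0.9659, 0.2588); cell (2,2); t to first gridline: x 0.8282, y 1.1977 (then +1.0353 / +3.8637)
    (3,2) via x @ 0.8282
    (3,3) via y @ 1.1977
    (4,3) via x @ 1.8635
    (5,3) via x @ 2.8988  # hit
  → r_1 = 2.8988
beam 2: φ=0°, α=105°
  direction (-0.2588, 0.9659); cell (2,2); t to first gridline: x 0.7727, y 0.3209 (then +3.8637 / +1.0353)
    (2,3) via y @ 0.3209
    (1,3) via x @ 0.7727
    (1,4) via y @ 1.3562
    (1,5) via y @ 2.3915
    (1,6) via y @ 3.4268
    (1,7) via y @ 4.4620
    (0,7) via x @ 4.6364  # hit
  → r_2 = 4.6364
beam 3: φ=90°, α=195°
  direction (-0.9659, -0.2588); cell (2,2); t to first gridline: x 0.2071, y 2.6660 (then +1.0353 / +3.8637)
    (1,2) via x @ 0.2071
    (0,2) via x @ 1.2423  # hit
  → r_3 = 1.2423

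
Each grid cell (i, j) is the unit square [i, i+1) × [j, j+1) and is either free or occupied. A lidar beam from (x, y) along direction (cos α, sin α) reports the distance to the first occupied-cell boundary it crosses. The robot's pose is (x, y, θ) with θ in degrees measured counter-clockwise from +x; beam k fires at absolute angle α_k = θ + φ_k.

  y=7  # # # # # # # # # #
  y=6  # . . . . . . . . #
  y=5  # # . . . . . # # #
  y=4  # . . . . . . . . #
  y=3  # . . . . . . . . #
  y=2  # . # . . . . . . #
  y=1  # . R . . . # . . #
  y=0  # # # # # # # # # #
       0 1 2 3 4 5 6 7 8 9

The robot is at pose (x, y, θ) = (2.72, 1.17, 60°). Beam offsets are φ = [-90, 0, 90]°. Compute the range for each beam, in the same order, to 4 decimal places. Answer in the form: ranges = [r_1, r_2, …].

ranges = [0.3400, 6.7319, 1.9861]

beam 1: φ=-90°, α=330°
  direction (0.8660, -0.5000); cell (2,1); t to first gridline: x 0.3233, y 0.3400 (then +1.1547 / +2.0000)
    (3,1) via x @ 0.3233
    (3,0) via y @ 0.3400  # hit
  → r_1 = 0.3400
beam 2: φ=0°, α=60°
  direction (0.5000, 0.8660); cell (2,1); t to first gridline: x 0.5600, y 0.9584 (then +2.0000 / +1.1547)
    (3,1) via x @ 0.5600
    (3,2) via y @ 0.9584
    (3,3) via y @ 2.1131
    (4,3) via x @ 2.5600
    (4,4) via y @ 3.2678
    (4,5) via y @ 4.4225
    (5,5) via x @ 4.5600
    (5,6) via y @ 5.5772
    (6,6) via x @ 6.5600
    (6,7) via y @ 6.7319  # hit
  → r_2 = 6.7319
beam 3: φ=90°, α=150°
  direction (-0.8660, 0.5000); cell (2,1); t to first gridline: x 0.8314, y 1.6600 (then +1.1547 / +2.0000)
    (1,1) via x @ 0.8314
    (1,2) via y @ 1.6600
    (0,2) via x @ 1.9861  # hit
  → r_3 = 1.9861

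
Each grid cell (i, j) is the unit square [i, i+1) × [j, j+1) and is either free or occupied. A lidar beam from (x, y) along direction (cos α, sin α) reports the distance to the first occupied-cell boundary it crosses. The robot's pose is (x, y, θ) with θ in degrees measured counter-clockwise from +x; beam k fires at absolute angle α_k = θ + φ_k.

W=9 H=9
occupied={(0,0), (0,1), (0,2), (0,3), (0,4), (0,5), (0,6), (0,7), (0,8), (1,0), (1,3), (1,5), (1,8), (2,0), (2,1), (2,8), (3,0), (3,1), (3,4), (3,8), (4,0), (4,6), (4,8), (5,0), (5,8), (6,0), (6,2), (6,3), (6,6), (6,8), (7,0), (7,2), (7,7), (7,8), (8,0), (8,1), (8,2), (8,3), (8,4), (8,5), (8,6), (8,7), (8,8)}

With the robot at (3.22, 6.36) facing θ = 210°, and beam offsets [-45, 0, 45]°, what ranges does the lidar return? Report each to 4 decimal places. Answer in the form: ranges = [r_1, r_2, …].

beam 1: φ=-45°, α=165°
  direction (-0.9659, 0.2588); cell (3,6); t to first gridline: x 0.2278, y 2.4728 (then +1.0353 / +3.8637)
    (2,6) via x @ 0.2278
    (1,6) via x @ 1.2630
    (0,6) via x @ 2.2983  # hit
  → r_1 = 2.2983
beam 2: φ=0°, α=210°
  direction (-0.8660, -0.5000); cell (3,6); t to first gridline: x 0.2540, y 0.7200 (then +1.1547 / +2.0000)
    (2,6) via x @ 0.2540
    (2,5) via y @ 0.7200
    (1,5) via x @ 1.4087  # hit
  → r_2 = 1.4087
beam 3: φ=45°, α=255°
  direction (-0.2588, -0.9659); cell (3,6); t to first gridline: x 0.8500, y 0.3727 (then +3.8637 / +1.0353)
    (3,5) via y @ 0.3727
    (2,5) via x @ 0.8500
    (2,4) via y @ 1.4080
    (2,3) via y @ 2.4433
    (2,2) via y @ 3.4785
    (2,1) via y @ 4.5138  # hit
  → r_3 = 4.5138

ranges = [2.2983, 1.4087, 4.5138]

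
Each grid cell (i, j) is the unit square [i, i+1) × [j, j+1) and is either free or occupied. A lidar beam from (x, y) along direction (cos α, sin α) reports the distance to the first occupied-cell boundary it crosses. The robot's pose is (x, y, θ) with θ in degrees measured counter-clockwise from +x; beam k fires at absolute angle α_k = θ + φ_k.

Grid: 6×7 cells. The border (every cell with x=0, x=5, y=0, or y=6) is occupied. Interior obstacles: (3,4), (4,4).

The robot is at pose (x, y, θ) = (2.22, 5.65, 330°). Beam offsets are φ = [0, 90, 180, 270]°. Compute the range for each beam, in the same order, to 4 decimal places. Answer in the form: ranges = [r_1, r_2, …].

beam 1: φ=0°, α=330°
  cosα=0.8660 sinα=-0.5000 | (2,5) | tMaxX 0.9007 tMaxY 1.3000 | tΔX 1.1547 tΔY 2.0000
    t=0.9007 [x] (3,5)
    t=1.3000 [y] (3,4) — stop
  → r_1 = 1.3000
beam 2: φ=90°, α=60°
  cosα=0.5000 sinα=0.8660 | (2,5) | tMaxX 1.5600 tMaxY 0.4041 | tΔX 2.0000 tΔY 1.1547
    t=0.4041 [y] (2,6) — stop
  → r_2 = 0.4041
beam 3: φ=180°, α=150°
  cosα=-0.8660 sinα=0.5000 | (2,5) | tMaxX 0.2540 tMaxY 0.7000 | tΔX 1.1547 tΔY 2.0000
    t=0.2540 [x] (1,5)
    t=0.7000 [y] (1,6) — stop
  → r_3 = 0.7000
beam 4: φ=270°, α=240°
  cosα=-0.5000 sinα=-0.8660 | (2,5) | tMaxX 0.4400 tMaxY 0.7506 | tΔX 2.0000 tΔY 1.1547
    t=0.4400 [x] (1,5)
    t=0.7506 [y] (1,4)
    t=1.9053 [y] (1,3)
    t=2.4400 [x] (0,3) — stop
  → r_4 = 2.4400

ranges = [1.3000, 0.4041, 0.7000, 2.4400]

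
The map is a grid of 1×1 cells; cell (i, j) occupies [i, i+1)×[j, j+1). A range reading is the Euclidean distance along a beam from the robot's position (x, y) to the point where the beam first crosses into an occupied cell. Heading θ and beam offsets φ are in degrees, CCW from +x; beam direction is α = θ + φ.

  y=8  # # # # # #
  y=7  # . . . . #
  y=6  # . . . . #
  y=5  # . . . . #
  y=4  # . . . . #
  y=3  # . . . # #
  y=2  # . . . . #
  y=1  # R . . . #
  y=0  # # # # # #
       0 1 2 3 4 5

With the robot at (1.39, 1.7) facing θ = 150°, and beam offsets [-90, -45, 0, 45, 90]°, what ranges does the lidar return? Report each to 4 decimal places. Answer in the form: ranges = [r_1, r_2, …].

beam 1: φ=-90°, α=60°
  cosα=0.5000 sinα=0.8660 | (1,1) | tMaxX 1.2200 tMaxY 0.3464 | tΔX 2.0000 tΔY 1.1547
    t=0.3464 [y] (1,2)
    t=1.2200 [x] (2,2)
    t=1.5011 [y] (2,3)
    t=2.6558 [y] (2,4)
    t=3.2200 [x] (3,4)
    t=3.8105 [y] (3,5)
    t=4.9652 [y] (3,6)
    t=5.2200 [x] (4,6)
    t=6.1199 [y] (4,7)
    t=7.2200 [x] (5,7) — stop
  → r_1 = 7.2200
beam 2: φ=-45°, α=105°
  cosα=-0.2588 sinα=0.9659 | (1,1) | tMaxX 1.5068 tMaxY 0.3106 | tΔX 3.8637 tΔY 1.0353
    t=0.3106 [y] (1,2)
    t=1.3459 [y] (1,3)
    t=1.5068 [x] (0,3) — stop
  → r_2 = 1.5068
beam 3: φ=0°, α=150°
  cosα=-0.8660 sinα=0.5000 | (1,1) | tMaxX 0.4503 tMaxY 0.6000 | tΔX 1.1547 tΔY 2.0000
    t=0.4503 [x] (0,1) — stop
  → r_3 = 0.4503
beam 4: φ=45°, α=195°
  cosα=-0.9659 sinα=-0.2588 | (1,1) | tMaxX 0.4038 tMaxY 2.7046 | tΔX 1.0353 tΔY 3.8637
    t=0.4038 [x] (0,1) — stop
  → r_4 = 0.4038
beam 5: φ=90°, α=240°
  cosα=-0.5000 sinα=-0.8660 | (1,1) | tMaxX 0.7800 tMaxY 0.8083 | tΔX 2.0000 tΔY 1.1547
    t=0.7800 [x] (0,1) — stop
  → r_5 = 0.7800

ranges = [7.2200, 1.5068, 0.4503, 0.4038, 0.7800]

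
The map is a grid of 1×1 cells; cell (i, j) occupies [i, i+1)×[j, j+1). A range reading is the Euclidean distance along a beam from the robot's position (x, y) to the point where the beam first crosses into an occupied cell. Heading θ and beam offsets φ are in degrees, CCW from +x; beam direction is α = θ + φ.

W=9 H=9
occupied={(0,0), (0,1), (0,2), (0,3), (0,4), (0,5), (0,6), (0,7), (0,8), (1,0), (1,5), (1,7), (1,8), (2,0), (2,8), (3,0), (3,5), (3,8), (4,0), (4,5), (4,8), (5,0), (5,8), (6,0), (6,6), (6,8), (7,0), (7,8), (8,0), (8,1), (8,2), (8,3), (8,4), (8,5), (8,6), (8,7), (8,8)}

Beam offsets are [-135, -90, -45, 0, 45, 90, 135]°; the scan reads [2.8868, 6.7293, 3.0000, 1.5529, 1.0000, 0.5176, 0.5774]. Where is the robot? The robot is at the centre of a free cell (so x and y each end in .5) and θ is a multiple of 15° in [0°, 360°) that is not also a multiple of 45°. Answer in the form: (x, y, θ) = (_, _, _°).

Candidates: 44 free-cell centres × 16 headings = 704 poses. Raycast each; keep the one whose scan matches to 4 dp.
  (1.5, 2.5, 165°): beam 1 = 7.5056 ≠ 2.8868 ✗
  (4.5, 1.5, 120°): beam 1 = 1.9319 ≠ 2.8868 ✗
  (5.5, 2.5, 105°): beam 2 = 2.5882 ≠ 6.7293 ✗
  (3.5, 6.5, 300°): beam 1 = 1.9319 ≠ 2.8868 ✗
  (5.5, 5.5, 330°): beam 1 = 0.5176 ≠ 2.8868 ✗
  …
  (1.5, 3.5, 75°): r_1=2.8868, r_2=6.7293, r_3=3.0000, r_4=1.5529, r_5=1.0000, r_6=0.5176, r_7=0.5774 — all match ✓
No second candidate reproduces the full scan.

(x, y, θ) = (1.5, 3.5, 75°)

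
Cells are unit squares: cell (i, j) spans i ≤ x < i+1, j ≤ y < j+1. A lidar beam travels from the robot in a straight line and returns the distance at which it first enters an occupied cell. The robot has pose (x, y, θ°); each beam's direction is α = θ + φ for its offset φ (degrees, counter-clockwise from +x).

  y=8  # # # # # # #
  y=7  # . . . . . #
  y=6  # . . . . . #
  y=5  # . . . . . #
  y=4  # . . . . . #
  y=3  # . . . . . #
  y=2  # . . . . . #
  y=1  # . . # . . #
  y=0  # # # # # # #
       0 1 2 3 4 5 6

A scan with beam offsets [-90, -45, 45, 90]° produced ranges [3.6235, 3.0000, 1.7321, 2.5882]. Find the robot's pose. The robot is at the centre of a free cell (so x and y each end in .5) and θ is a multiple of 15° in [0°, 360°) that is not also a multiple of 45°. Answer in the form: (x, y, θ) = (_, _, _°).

(x, y, θ) = (4.5, 5.5, 345°)

The pose lattice has 34·16 = 544 candidates. Test each by forward raycasting.
  (1.5, 2.5, 150°): beam 1 = 6.3509 ≠ 3.6235 ✗
  (1.5, 4.5, 15°): beam 2 = 5.1962 ≠ 3.0000 ✗
  (5.5, 2.5, 165°): beam 1 = 1.9319 ≠ 3.6235 ✗
  (5.5, 6.5, 75°): beam 1 = 0.5176 ≠ 3.6235 ✗
  …
  (4.5, 5.5, 345°): r_1=3.6235, r_2=3.0000, r_3=1.7321, r_4=2.5882 — all match ✓
Only this pose fits every beam.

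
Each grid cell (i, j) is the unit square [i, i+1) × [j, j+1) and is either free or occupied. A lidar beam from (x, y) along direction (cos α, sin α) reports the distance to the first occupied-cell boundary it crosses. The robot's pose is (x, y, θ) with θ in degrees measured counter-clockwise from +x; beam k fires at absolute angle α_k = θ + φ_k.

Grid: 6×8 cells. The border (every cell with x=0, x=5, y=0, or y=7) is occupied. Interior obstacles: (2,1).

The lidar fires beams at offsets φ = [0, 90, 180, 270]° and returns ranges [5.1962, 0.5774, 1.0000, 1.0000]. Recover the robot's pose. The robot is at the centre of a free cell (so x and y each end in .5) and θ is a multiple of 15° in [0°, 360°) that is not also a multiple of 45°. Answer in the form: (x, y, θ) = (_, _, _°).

Enumerate (i+0.5, j+0.5, θ) over the 23 free cells and 16 admissible headings. For each, cast all 4 beams and compare to the given ranges.
  (3.5, 2.5, 165°): beam 1 = 2.5882 ≠ 5.1962 ✗
  (4.5, 5.5, 165°): beam 1 = 3.6235 ≠ 5.1962 ✗
  (1.5, 6.5, 120°): beam 1 = 0.5774 ≠ 5.1962 ✗
  (4.5, 4.5, 210°): beam 1 = 4.0415 ≠ 5.1962 ✗
  …
  (1.5, 2.5, 60°): r_1=5.1962, r_2=0.5774, r_3=1.0000, r_4=1.0000 — all match ✓
Unique over the lattice → pose = (1.5, 2.5, 60°).

(x, y, θ) = (1.5, 2.5, 60°)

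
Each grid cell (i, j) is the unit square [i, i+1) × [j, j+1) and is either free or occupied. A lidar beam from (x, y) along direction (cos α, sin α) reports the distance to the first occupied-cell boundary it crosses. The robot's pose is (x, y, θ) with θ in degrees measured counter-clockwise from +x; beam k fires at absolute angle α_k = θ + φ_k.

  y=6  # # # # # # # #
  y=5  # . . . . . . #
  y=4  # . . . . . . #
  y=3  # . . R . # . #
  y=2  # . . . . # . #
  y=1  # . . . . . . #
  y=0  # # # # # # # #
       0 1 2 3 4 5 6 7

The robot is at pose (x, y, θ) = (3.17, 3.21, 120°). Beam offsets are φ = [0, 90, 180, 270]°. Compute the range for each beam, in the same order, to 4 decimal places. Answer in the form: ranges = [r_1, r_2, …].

ranges = [3.2216, 2.5057, 2.5519, 4.4225]

beam 1: φ=0°, α=120°
  direction (-0.5000, 0.8660); cell (3,3); t to first gridline: x 0.3400, y 0.9122 (then +2.0000 / +1.1547)
    (2,3) via x @ 0.3400
    (2,4) via y @ 0.9122
    (2,5) via y @ 2.0669
    (1,5) via x @ 2.3400
    (1,6) via y @ 3.2216  # hit
  → r_1 = 3.2216
beam 2: φ=90°, α=210°
  direction (-0.8660, -0.5000); cell (3,3); t to first gridline: x 0.1963, y 0.4200 (then +1.1547 / +2.0000)
    (2,3) via x @ 0.1963
    (2,2) via y @ 0.4200
    (1,2) via x @ 1.3510
    (1,1) via y @ 2.4200
    (0,1) via x @ 2.5057  # hit
  → r_2 = 2.5057
beam 3: φ=180°, α=300°
  direction (0.5000, -0.8660); cell (3,3); t to first gridline: x 1.6600, y 0.2425 (then +2.0000 / +1.1547)
    (3,2) via y @ 0.2425
    (3,1) via y @ 1.3972
    (4,1) via x @ 1.6600
    (4,0) via y @ 2.5519  # hit
  → r_3 = 2.5519
beam 4: φ=270°, α=30°
  direction (0.8660, 0.5000); cell (3,3); t to first gridline: x 0.9584, y 1.5800 (then +1.1547 / +2.0000)
    (4,3) via x @ 0.9584
    (4,4) via y @ 1.5800
    (5,4) via x @ 2.1131
    (6,4) via x @ 3.2678
    (6,5) via y @ 3.5800
    (7,5) via x @ 4.4225  # hit
  → r_4 = 4.4225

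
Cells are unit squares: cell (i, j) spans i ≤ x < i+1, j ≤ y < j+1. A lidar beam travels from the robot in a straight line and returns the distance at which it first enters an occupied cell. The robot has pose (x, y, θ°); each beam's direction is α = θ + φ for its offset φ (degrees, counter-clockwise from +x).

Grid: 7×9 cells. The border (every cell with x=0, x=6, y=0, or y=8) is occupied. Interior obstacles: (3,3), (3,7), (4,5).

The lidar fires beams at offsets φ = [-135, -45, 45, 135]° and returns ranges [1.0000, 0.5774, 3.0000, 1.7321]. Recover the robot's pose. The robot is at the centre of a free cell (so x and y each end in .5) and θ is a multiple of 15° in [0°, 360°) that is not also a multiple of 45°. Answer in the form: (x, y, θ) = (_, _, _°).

(x, y, θ) = (1.5, 6.5, 255°)

The pose lattice has 32·16 = 512 candidates. Test each by forward raycasting.
  (5.5, 6.5, 300°): beam 1 = 1.9319 ≠ 1.0000 ✗
  (3.5, 1.5, 30°): beam 1 = 0.5176 ≠ 1.0000 ✗
  (4.5, 4.5, 150°): beam 1 = 1.5529 ≠ 1.0000 ✗
  (4.5, 4.5, 105°): beam 1 = 1.7321 ≠ 1.0000 ✗
  …
  (1.5, 6.5, 255°): r_1=1.0000, r_2=0.5774, r_3=3.0000, r_4=1.7321 — all match ✓
Only this pose fits every beam.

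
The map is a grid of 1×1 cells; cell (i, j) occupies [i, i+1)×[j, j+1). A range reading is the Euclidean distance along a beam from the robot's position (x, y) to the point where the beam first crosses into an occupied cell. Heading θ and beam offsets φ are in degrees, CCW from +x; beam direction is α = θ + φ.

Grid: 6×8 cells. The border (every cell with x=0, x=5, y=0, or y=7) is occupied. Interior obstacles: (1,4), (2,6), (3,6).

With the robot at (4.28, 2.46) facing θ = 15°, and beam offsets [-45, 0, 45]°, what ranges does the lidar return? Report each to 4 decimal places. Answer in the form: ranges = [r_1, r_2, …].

beam 1: φ=-45°, α=330°
  d=(0.8660,-0.5000)  start (4,2)  tX=0.8314 tY=0.9200  stride 1/|dx|=1.1547 1/|dy|=2.0000
    cross x-line → (5,2), t=0.8314 (wall)
  → r_1 = 0.8314
beam 2: φ=0°, α=15°
  d=(0.9659,0.2588)  start (4,2)  tX=0.7454 tY=2.0864  stride 1/|dx|=1.0353 1/|dy|=3.8637
    cross x-line → (5,2), t=0.7454 (wall)
  → r_2 = 0.7454
beam 3: φ=45°, α=60°
  d=(0.5000,0.8660)  start (4,2)  tX=1.4400 tY=0.6235  stride 1/|dx|=2.0000 1/|dy|=1.1547
    cross y-line → (4,3), t=0.6235
    cross x-line → (5,3), t=1.4400 (wall)
  → r_3 = 1.4400

ranges = [0.8314, 0.7454, 1.4400]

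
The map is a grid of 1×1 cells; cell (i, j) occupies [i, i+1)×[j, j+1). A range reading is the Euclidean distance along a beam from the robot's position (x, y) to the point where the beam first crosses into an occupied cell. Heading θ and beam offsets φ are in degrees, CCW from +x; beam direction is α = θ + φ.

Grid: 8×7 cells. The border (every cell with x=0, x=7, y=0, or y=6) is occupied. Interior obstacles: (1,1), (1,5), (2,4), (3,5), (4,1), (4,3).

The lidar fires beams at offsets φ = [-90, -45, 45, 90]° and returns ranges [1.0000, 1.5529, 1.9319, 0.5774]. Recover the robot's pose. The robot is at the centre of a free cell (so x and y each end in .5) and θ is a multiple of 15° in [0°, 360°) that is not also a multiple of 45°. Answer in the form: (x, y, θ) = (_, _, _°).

Enumerate (i+0.5, j+0.5, θ) over the 24 free cells and 16 admissible headings. For each, cast all 4 beams and compare to the given ranges.
  (5.5, 4.5, 30°): beam 1 = 3.0000 ≠ 1.0000 ✗
  (2.5, 2.5, 60°): beam 1 = 1.7321 ≠ 1.0000 ✗
  (1.5, 4.5, 255°): beam 1 = 0.5176 ≠ 1.0000 ✗
  (5.5, 5.5, 285°): beam 1 = 1.5529 ≠ 1.0000 ✗
  …
  (5.5, 1.5, 60°): r_1=1.0000, r_2=1.5529, r_3=1.9319, r_4=0.5774 — all match ✓
Only this pose fits every beam.

(x, y, θ) = (5.5, 1.5, 60°)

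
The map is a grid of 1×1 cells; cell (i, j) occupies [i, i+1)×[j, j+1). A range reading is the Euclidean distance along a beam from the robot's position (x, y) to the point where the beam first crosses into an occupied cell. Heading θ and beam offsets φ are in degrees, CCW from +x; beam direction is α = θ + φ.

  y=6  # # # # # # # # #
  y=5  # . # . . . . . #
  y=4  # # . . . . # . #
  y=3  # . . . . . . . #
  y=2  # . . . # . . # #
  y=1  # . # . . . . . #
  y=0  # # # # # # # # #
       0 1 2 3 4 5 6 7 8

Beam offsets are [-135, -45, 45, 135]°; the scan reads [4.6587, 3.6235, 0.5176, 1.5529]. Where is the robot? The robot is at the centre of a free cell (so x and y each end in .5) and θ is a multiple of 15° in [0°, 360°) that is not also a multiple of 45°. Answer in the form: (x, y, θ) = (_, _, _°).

(x, y, θ) = (5.5, 4.5, 330°)

Candidates: 29 free-cell centres × 16 headings = 464 poses. Raycast each; keep the one whose scan matches to 4 dp.
  (6.5, 2.5, 195°): beam 1 = 3.0000 ≠ 4.6587 ✗
  (2.5, 4.5, 195°): beam 1 = 0.5774 ≠ 4.6587 ✗
  (3.5, 2.5, 15°): beam 1 = 1.0000 ≠ 4.6587 ✗
  (7.5, 5.5, 285°): beam 1 = 1.0000 ≠ 4.6587 ✗
  …
  (5.5, 4.5, 330°): r_1=4.6587, r_2=3.6235, r_3=0.5176, r_4=1.5529 — all match ✓
No second candidate reproduces the full scan.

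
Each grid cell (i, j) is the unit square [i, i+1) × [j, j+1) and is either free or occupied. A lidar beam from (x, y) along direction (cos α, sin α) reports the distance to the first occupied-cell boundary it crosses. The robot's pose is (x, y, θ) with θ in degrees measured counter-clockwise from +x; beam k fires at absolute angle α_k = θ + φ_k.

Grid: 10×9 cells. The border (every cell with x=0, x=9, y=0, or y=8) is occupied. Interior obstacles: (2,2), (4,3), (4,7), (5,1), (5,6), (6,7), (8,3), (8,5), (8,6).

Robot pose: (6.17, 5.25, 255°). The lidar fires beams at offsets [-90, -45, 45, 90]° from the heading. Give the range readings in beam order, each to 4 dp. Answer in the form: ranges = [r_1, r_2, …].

ranges = [5.3524, 2.5000, 4.9075, 2.9298]

beam 1: φ=-90°, α=165°
  cosα=-0.9659 sinα=0.2588 | (6,5) | tMaxX 0.1760 tMaxY 2.8978 | tΔX 1.0353 tΔY 3.8637
    t=0.1760 [x] (5,5)
    t=1.2113 [x] (4,5)
    t=2.2465 [x] (3,5)
    t=2.8978 [y] (3,6)
    t=3.2818 [x] (2,6)
    t=4.3171 [x] (1,6)
    t=5.3524 [x] (0,6) — stop
  → r_1 = 5.3524
beam 2: φ=-45°, α=210°
  cosα=-0.8660 sinα=-0.5000 | (6,5) | tMaxX 0.1963 tMaxY 0.5000 | tΔX 1.1547 tΔY 2.0000
    t=0.1963 [x] (5,5)
    t=0.5000 [y] (5,4)
    t=1.3510 [x] (4,4)
    t=2.5000 [y] (4,3) — stop
  → r_2 = 2.5000
beam 3: φ=45°, α=300°
  cosα=0.5000 sinα=-0.8660 | (6,5) | tMaxX 1.6600 tMaxY 0.2887 | tΔX 2.0000 tΔY 1.1547
    t=0.2887 [y] (6,4)
    t=1.4434 [y] (6,3)
    t=1.6600 [x] (7,3)
    t=2.5981 [y] (7,2)
    t=3.6600 [x] (8,2)
    t=3.7528 [y] (8,1)
    t=4.9075 [y] (8,0) — stop
  → r_3 = 4.9075
beam 4: φ=90°, α=345°
  cosα=0.9659 sinα=-0.2588 | (6,5) | tMaxX 0.8593 tMaxY 0.9659 | tΔX 1.0353 tΔY 3.8637
    t=0.8593 [x] (7,5)
    t=0.9659 [y] (7,4)
    t=1.8946 [x] (8,4)
    t=2.9298 [x] (9,4) — stop
  → r_4 = 2.9298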